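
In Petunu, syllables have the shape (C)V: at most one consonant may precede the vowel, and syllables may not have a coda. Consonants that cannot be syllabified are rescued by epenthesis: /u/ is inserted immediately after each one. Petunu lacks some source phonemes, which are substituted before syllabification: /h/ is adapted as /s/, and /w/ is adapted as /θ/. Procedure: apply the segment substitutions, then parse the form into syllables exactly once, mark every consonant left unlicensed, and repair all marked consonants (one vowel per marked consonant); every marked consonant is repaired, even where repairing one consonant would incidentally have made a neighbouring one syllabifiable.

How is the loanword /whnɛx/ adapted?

Substitution: /w/ → /θ/, /h/ → /s/, giving /θsnɛx/.
Under (C)V, the unsyllabifiable consonants are /θ/, /s/, /x/ (no codas are permitted; onsets are limited to one consonant).
Inserting the epenthetic vowel yields /θ/ → /θu/, /s/ → /su/, /x/ → /xu/.

θusunɛxu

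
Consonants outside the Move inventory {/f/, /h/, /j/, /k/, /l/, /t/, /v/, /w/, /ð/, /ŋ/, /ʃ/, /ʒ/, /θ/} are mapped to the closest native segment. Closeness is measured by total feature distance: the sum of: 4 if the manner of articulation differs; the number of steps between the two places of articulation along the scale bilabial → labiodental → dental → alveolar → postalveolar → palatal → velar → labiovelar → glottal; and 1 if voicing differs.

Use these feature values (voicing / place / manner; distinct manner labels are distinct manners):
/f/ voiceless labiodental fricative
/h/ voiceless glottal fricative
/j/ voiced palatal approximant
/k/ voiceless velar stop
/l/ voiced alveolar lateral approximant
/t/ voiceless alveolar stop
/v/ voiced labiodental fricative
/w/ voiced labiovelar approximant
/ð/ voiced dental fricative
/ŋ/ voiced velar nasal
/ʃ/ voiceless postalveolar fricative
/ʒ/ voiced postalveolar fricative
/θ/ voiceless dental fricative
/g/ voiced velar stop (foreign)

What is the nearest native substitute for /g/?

/k/ is closest: same manner (stop), place distance 0 (velar→velar), voicing differs (+1); total 1. Next closest is /t/ at distance 4.

k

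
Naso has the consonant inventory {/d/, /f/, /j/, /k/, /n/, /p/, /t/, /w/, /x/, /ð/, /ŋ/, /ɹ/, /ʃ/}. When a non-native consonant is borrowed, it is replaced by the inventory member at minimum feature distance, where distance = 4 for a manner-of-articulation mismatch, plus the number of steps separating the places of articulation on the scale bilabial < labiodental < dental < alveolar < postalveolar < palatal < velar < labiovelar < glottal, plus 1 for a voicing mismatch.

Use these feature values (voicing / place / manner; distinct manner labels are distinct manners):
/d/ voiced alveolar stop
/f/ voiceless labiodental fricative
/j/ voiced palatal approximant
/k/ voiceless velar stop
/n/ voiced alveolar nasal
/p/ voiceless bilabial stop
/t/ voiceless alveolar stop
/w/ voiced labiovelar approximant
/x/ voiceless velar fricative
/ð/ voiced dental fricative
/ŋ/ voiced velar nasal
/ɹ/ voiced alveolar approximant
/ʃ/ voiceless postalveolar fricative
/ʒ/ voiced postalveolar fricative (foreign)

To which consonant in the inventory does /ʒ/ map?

ʃ

/ʃ/ is closest: same manner (fricative), place distance 0 (postalveolar→postalveolar), voicing differs (+1); total 1. Next closest is /ð/ at distance 2.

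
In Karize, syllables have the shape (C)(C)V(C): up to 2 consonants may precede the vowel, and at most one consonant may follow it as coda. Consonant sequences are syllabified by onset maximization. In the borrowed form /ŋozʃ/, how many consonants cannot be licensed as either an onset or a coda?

1

Under (C)(C)V(C), the unsyllabifiable consonants are /ʃ/ (at most one coda consonant is licensed; onsets may contain at most 2 consonants).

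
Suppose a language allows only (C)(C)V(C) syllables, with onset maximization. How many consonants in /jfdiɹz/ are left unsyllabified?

2

Under (C)(C)V(C), the unsyllabifiable consonants are /j/, /z/ (at most one coda consonant is licensed; onsets may contain at most 2 consonants).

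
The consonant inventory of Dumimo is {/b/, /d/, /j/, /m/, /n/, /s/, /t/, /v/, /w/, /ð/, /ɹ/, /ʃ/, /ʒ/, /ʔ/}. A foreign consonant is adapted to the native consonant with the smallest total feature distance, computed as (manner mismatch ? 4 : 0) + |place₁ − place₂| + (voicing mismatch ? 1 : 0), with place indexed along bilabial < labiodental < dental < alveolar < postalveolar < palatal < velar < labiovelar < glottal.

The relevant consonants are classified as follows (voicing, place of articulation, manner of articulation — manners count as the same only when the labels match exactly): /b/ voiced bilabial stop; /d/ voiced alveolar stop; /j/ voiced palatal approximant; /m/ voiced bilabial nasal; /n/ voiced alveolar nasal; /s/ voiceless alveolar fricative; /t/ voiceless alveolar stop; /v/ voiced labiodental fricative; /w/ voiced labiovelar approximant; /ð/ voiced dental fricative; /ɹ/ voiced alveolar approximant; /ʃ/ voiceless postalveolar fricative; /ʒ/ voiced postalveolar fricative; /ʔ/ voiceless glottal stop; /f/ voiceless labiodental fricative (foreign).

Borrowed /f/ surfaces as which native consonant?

v

/v/ is closest: same manner (fricative), place distance 0 (labiodental→labiodental), voicing differs (+1); total 1. Next closest is /s/ at distance 2.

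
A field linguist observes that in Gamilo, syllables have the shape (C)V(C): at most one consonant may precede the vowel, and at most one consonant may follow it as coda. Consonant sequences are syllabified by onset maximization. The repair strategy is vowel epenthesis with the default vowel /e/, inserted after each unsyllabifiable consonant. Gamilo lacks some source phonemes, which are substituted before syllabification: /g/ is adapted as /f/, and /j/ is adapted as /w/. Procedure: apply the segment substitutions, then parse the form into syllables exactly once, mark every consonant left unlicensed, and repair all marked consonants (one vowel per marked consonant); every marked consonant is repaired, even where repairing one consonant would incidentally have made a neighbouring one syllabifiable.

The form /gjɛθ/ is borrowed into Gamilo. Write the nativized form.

fewɛθ

Substitution: /g/ → /f/, /j/ → /w/, giving /fwɛθ/.
Under (C)V(C), the unsyllabifiable consonants are /f/ (at most one coda consonant is licensed; onsets are limited to one consonant).
Each unlicensed consonant becomes the onset of a new syllable: /f/ → /fe/.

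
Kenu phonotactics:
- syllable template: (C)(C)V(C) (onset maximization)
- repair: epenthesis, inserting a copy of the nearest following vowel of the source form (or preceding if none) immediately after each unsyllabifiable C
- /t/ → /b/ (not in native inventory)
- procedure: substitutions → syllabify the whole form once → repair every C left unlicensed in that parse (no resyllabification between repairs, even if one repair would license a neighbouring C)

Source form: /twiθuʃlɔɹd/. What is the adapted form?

bwiθuʃlɔɹdɔ

Substitution: /t/ → /b/, giving /bwiθuʃlɔɹd/.
The consonants /d/ cannot be parsed into a legal (C)(C)V(C) syllable (at most one coda consonant is licensed; onsets may contain at most 2 consonants).
Inserting the epenthetic vowel yields /d/ → /dɔ/.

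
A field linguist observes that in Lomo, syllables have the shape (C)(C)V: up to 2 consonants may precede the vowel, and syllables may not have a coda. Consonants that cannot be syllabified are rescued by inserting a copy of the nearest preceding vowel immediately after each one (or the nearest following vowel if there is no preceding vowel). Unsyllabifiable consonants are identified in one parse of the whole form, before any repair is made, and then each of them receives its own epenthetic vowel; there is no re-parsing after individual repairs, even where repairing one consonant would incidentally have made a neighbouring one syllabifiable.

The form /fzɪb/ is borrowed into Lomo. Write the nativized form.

Under (C)(C)V, the unsyllabifiable consonants are /b/ (no codas are permitted; onsets may contain at most 2 consonants).
Inserting the epenthetic vowel yields /b/ → /bɪ/.

fzɪbɪ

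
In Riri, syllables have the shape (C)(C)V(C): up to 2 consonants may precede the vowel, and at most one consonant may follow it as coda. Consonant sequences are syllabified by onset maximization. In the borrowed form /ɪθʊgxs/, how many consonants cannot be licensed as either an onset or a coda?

2

The consonants /x/, /s/ cannot be parsed into a legal (C)(C)V(C) syllable (at most one coda consonant is licensed; onsets may contain at most 2 consonants).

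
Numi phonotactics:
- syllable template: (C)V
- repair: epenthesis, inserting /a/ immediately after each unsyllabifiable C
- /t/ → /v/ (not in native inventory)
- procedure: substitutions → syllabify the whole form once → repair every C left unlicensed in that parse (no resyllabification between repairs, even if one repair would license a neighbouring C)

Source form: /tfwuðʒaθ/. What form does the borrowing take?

vafawuðaʒaθa

Substitution: /t/ → /v/, giving /vfwuðʒaθ/.
The consonants /v/, /f/, /ð/, /θ/ cannot be parsed into a legal (C)V syllable (no codas are permitted; onsets are limited to one consonant).
Inserting the epenthetic vowel yields /v/ → /va/, /f/ → /fa/, /ð/ → /ða/, /θ/ → /θa/.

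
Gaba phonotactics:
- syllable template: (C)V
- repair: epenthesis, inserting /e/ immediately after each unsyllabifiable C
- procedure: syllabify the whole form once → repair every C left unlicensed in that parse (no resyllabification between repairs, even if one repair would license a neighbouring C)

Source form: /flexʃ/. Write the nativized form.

Syllabifying with onset maximization leaves /f/, /x/, /ʃ/ stranded (no codas are permitted; onsets are limited to one consonant).
Epenthesis after each stranded consonant: /f/ → /fe/, /x/ → /xe/, /ʃ/ → /ʃe/.

felexeʃe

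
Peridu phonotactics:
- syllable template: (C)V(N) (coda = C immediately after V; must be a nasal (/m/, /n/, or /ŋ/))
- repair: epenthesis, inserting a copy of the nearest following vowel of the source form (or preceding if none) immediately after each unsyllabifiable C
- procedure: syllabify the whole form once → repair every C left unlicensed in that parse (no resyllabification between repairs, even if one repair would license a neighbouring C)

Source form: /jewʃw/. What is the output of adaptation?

Under (C)V(N), the unsyllabifiable consonants are /w/, /ʃ/, /w/ (only a nasal (/m/, /n/, or /ŋ/) is licensed in coda position; onsets are limited to one consonant).
Epenthesis after each stranded consonant: /w/ → /we/, /ʃ/ → /ʃe/, /w/ → /we/.

jeweʃewe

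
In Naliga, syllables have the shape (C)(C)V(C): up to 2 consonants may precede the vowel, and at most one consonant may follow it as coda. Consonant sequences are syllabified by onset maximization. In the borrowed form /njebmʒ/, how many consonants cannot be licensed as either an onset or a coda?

Syllabifying with onset maximization leaves /m/, /ʒ/ stranded (at most one coda consonant is licensed; onsets may contain at most 2 consonants).

2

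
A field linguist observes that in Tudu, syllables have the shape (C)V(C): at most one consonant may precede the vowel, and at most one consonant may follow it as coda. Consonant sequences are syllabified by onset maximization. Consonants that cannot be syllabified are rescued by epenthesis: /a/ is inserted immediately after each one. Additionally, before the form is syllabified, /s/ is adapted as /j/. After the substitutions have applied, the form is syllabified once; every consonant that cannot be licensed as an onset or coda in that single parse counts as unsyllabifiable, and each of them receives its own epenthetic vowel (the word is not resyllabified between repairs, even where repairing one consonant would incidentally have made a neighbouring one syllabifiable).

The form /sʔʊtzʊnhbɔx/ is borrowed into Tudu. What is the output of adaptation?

Substitution: /s/ → /j/, giving /jʔʊtzʊnhbɔx/.
Syllabifying with onset maximization leaves /j/, /h/ stranded (at most one coda consonant is licensed; onsets are limited to one consonant).
Each unlicensed consonant becomes the onset of a new syllable: /j/ → /ja/, /h/ → /ha/.

jaʔʊtzʊnhabɔx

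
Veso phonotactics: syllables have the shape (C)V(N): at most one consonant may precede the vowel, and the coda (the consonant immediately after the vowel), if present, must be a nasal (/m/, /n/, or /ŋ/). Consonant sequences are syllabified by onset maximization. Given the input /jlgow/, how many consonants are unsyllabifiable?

Syllabifying with onset maximization leaves /j/, /l/, /w/ stranded (only a nasal (/m/, /n/, or /ŋ/) is licensed in coda position; onsets are limited to one consonant).

3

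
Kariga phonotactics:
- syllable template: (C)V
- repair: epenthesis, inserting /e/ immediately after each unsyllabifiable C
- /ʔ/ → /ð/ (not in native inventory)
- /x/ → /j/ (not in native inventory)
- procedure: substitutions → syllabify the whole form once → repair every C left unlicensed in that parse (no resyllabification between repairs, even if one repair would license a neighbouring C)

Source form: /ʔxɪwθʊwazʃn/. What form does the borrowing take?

Substitution: /ʔ/ → /ð/, /x/ → /j/, giving /ðjɪwθʊwazʃn/.
Under (C)V, the unsyllabifiable consonants are /ð/, /w/, /z/, /ʃ/, /n/ (no codas are permitted; onsets are limited to one consonant).
Epenthesis after each stranded consonant: /ð/ → /ðe/, /w/ → /we/, /z/ → /ze/, /ʃ/ → /ʃe/, /n/ → /ne/.

ðejɪweθʊwazeʃene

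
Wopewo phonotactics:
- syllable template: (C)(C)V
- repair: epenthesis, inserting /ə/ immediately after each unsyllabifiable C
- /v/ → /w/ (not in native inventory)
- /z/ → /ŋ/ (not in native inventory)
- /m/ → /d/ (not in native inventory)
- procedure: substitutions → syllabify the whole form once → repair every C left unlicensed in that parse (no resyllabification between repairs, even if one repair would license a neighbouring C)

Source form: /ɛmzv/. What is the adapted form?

ɛdəŋəwə

Substitution: /m/ → /d/, /z/ → /ŋ/, /v/ → /w/, giving /ɛdŋw/.
The consonants /d/, /ŋ/, /w/ cannot be parsed into a legal (C)(C)V syllable (no codas are permitted; onsets may contain at most 2 consonants).
Inserting the epenthetic vowel yields /d/ → /də/, /ŋ/ → /ŋə/, /w/ → /wə/.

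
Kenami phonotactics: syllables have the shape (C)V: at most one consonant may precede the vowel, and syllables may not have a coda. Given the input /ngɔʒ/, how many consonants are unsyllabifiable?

The consonants /n/, /ʒ/ cannot be parsed into a legal (C)V syllable (no codas are permitted; onsets are limited to one consonant).

2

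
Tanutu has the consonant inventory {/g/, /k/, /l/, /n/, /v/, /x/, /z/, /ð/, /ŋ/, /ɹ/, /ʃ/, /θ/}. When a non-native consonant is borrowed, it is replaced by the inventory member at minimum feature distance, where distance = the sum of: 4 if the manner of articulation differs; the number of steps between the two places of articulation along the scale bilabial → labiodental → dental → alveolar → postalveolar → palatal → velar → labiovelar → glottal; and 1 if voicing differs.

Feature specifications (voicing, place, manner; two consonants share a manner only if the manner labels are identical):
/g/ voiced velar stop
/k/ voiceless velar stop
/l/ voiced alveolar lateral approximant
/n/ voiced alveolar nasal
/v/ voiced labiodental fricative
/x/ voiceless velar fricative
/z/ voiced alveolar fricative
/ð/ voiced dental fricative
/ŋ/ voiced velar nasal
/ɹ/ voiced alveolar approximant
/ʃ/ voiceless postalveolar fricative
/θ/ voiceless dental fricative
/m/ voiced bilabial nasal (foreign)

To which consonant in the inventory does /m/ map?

/n/ is closest: same manner (nasal), place distance 3 (bilabial→alveolar), same voicing; total 3. Next closest is /v/ at distance 5.

n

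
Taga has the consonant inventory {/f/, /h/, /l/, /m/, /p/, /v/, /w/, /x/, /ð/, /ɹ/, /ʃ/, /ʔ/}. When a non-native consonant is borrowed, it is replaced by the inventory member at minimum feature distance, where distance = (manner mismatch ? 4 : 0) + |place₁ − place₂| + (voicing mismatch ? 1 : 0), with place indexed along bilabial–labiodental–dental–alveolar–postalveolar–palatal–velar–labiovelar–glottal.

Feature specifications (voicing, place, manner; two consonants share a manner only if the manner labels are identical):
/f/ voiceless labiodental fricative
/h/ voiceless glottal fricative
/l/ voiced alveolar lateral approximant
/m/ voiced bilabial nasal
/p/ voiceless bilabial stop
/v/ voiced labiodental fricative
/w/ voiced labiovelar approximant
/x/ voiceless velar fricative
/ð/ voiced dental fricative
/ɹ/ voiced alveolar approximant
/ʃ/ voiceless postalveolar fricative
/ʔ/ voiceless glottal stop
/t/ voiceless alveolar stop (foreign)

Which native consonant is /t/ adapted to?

p

/p/ is closest: same manner (stop), place distance 3 (alveolar→bilabial), same voicing; total 3. Next closest is /l/ at distance 5.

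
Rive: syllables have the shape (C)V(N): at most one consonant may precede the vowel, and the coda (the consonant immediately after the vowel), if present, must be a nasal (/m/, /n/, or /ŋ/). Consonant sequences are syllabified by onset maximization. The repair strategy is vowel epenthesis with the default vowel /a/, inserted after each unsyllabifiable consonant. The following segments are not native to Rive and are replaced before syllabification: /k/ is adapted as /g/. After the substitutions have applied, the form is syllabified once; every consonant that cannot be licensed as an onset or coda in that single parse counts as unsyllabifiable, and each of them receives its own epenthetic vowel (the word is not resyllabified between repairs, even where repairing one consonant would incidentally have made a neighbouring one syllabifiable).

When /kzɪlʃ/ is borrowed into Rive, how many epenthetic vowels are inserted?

After substitution the input is /gzɪlʃ/.
The unsyllabifiable consonants are /g/, /l/, /ʃ/; each receives one epenthetic vowel.

3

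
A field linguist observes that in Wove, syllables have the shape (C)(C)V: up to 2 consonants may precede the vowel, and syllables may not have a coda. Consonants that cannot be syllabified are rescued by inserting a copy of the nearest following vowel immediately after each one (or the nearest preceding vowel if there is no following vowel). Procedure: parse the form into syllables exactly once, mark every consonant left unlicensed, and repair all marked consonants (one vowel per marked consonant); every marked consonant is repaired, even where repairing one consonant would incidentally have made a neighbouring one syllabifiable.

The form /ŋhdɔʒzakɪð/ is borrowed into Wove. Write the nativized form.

ŋɔhdɔʒzakɪðɪ

The consonants /ŋ/, /ð/ cannot be parsed into a legal (C)(C)V syllable (no codas are permitted; onsets may contain at most 2 consonants).
Inserting the epenthetic vowel yields /ŋ/ → /ŋɔ/, /ð/ → /ðɪ/.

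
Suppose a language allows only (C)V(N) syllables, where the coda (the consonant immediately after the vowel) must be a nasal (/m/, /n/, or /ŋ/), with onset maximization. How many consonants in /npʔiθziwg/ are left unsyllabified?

Under (C)V(N), the unsyllabifiable consonants are /n/, /p/, /θ/, /w/, /g/ (only a nasal (/m/, /n/, or /ŋ/) is licensed in coda position; onsets are limited to one consonant).

5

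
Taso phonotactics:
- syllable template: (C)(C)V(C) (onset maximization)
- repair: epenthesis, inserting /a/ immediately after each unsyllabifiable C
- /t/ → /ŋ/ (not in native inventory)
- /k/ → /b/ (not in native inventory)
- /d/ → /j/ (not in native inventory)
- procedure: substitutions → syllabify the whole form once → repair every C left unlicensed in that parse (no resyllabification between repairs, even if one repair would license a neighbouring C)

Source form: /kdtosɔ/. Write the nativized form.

Substitution: /k/ → /b/, /d/ → /j/, /t/ → /ŋ/, giving /bjŋosɔ/.
Syllabifying with onset maximization leaves /b/ stranded (at most one coda consonant is licensed; onsets may contain at most 2 consonants).
Each unlicensed consonant becomes the onset of a new syllable: /b/ → /ba/.

bajŋosɔ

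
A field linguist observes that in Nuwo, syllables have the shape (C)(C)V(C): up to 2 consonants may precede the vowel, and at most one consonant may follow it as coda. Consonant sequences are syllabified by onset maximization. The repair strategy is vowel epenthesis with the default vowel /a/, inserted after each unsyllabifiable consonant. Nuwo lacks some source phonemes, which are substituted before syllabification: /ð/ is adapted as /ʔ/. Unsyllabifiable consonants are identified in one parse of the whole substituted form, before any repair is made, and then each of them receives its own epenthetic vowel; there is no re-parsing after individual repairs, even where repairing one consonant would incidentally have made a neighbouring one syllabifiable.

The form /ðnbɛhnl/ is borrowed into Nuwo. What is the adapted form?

Substitution: /ð/ → /ʔ/, giving /ʔnbɛhnl/.
Syllabifying with onset maximization leaves /ʔ/, /n/, /l/ stranded (at most one coda consonant is licensed; onsets may contain at most 2 consonants).
Each unlicensed consonant becomes the onset of a new syllable: /ʔ/ → /ʔa/, /n/ → /na/, /l/ → /la/.

ʔanbɛhnala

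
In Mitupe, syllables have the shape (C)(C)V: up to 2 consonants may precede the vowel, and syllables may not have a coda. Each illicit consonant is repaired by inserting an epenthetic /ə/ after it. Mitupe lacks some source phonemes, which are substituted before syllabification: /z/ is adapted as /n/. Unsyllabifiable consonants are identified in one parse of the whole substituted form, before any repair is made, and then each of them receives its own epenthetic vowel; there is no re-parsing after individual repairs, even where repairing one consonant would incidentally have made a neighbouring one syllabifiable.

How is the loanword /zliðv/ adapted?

Substitution: /z/ → /n/, giving /nliðv/.
Syllabifying with onset maximization leaves /ð/, /v/ stranded (no codas are permitted; onsets may contain at most 2 consonants).
Inserting the epenthetic vowel yields /ð/ → /ðə/, /v/ → /və/.

nliðəvə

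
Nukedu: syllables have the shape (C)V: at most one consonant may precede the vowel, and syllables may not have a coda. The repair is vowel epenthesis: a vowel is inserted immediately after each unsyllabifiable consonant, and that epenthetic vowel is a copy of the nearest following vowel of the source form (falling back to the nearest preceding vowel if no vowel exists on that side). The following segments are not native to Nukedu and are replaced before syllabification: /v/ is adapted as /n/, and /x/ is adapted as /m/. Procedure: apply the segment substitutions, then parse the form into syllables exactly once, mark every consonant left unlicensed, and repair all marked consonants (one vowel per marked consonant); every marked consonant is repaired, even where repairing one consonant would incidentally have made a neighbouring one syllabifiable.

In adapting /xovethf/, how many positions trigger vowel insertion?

3

After substitution the input is /monethf/.
The unsyllabifiable consonants are /t/, /h/, /f/; each receives one epenthetic vowel.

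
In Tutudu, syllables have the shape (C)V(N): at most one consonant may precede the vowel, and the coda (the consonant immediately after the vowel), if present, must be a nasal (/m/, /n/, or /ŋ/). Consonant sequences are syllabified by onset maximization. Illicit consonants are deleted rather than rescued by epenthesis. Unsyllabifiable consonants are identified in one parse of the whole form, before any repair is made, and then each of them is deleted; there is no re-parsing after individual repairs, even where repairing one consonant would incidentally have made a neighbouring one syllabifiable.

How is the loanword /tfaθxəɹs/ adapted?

faxə

Under (C)V(N), the unsyllabifiable consonants are /t/, /θ/, /ɹ/, /s/ (only a nasal (/m/, /n/, or /ŋ/) is licensed in coda position; onsets are limited to one consonant).
Each unlicensed consonant is deleted: /t/, /θ/, /ɹ/, /s/.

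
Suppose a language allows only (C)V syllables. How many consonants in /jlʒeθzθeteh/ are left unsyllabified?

Syllabifying with onset maximization leaves /j/, /l/, /θ/, /z/, /h/ stranded (no codas are permitted; onsets are limited to one consonant).

5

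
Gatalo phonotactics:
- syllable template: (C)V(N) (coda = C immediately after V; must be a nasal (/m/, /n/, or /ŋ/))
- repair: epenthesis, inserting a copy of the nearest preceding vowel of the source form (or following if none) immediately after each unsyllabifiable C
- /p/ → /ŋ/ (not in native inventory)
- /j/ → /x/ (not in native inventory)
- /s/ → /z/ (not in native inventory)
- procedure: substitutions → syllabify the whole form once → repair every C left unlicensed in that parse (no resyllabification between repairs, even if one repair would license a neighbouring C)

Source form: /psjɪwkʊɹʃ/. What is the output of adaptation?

ŋɪzɪxɪwɪkʊɹʊʃʊ

Substitution: /p/ → /ŋ/, /s/ → /z/, /j/ → /x/, giving /ŋzxɪwkʊɹʃ/.
Syllabifying with onset maximization leaves /ŋ/, /z/, /w/, /ɹ/, /ʃ/ stranded (only a nasal (/m/, /n/, or /ŋ/) is licensed in coda position; onsets are limited to one consonant).
Epenthesis after each stranded consonant: /ŋ/ → /ŋɪ/, /z/ → /zɪ/, /w/ → /wɪ/, /ɹ/ → /ɹʊ/, /ʃ/ → /ʃʊ/.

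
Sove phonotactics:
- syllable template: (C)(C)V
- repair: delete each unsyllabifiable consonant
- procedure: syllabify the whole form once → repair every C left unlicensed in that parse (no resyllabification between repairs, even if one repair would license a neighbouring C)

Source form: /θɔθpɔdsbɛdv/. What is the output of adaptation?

θɔθpɔsbɛ

The consonants /d/, /d/, /v/ cannot be parsed into a legal (C)(C)V syllable (no codas are permitted; onsets may contain at most 2 consonants).
Each unlicensed consonant is deleted: /d/, /d/, /v/.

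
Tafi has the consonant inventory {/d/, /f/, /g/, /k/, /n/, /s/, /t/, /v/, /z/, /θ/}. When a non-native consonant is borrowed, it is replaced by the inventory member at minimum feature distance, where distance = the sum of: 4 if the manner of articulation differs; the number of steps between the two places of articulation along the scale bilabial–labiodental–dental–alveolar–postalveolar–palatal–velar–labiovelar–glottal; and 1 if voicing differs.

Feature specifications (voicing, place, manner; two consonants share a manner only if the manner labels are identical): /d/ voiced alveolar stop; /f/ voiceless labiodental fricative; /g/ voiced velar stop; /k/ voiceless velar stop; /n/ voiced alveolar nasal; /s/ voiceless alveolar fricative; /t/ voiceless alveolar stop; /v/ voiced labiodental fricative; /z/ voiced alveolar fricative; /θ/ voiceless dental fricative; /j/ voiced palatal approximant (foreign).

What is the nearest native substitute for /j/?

/g/ is closest: manner differs (approximant→stop, +4), place distance 1 (palatal→velar), same voicing; total 5. Next closest is /d/ at distance 6.

g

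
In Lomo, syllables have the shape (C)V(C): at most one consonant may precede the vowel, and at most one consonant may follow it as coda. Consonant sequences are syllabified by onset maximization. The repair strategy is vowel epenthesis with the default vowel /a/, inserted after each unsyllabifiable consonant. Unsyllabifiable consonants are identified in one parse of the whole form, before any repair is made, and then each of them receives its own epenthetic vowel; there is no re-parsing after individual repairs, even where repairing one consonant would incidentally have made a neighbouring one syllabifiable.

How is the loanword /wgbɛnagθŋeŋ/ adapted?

Under (C)V(C), the unsyllabifiable consonants are /w/, /g/, /θ/ (at most one coda consonant is licensed; onsets are limited to one consonant).
Inserting the epenthetic vowel yields /w/ → /wa/, /g/ → /ga/, /θ/ → /θa/.

wagabɛnagθaŋeŋ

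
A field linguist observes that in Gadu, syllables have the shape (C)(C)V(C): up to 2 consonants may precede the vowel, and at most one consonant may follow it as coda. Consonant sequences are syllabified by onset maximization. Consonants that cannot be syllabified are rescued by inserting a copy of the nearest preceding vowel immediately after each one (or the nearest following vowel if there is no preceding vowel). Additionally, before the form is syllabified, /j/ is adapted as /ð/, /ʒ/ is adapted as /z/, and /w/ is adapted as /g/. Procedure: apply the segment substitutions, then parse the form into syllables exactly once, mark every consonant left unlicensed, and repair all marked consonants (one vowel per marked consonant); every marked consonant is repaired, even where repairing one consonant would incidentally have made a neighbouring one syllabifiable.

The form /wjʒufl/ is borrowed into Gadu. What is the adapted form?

guðzuflu

Substitution: /w/ → /g/, /j/ → /ð/, /ʒ/ → /z/, giving /gðzufl/.
Syllabifying with onset maximization leaves /g/, /l/ stranded (at most one coda consonant is licensed; onsets may contain at most 2 consonants).
Each unlicensed consonant becomes the onset of a new syllable: /g/ → /gu/, /l/ → /lu/.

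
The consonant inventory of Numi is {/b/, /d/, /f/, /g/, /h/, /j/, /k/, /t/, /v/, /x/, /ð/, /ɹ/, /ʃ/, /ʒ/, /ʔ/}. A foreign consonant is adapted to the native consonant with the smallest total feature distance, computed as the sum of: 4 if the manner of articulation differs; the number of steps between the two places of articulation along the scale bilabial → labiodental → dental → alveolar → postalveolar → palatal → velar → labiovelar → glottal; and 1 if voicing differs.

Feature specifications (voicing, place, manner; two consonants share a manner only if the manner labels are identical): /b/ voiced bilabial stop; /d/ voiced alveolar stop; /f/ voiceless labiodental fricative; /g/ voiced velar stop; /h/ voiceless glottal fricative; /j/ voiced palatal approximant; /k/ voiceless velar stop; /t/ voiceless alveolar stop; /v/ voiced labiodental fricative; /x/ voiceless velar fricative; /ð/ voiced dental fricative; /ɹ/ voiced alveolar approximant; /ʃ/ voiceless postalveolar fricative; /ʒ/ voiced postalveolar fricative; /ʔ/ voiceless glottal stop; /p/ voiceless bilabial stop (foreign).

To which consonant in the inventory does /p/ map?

b

/b/ is closest: same manner (stop), place distance 0 (bilabial→bilabial), voicing differs (+1); total 1. Next closest is /t/ at distance 3.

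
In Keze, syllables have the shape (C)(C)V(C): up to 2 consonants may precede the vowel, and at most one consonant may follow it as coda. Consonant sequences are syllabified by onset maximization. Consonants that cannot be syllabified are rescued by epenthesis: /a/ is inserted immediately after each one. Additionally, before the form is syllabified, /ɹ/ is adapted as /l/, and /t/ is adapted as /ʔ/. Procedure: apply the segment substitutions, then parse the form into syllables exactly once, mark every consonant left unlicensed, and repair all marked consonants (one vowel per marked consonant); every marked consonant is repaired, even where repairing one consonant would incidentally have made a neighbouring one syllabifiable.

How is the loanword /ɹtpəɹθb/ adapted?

laʔpəlθaba

Substitution: /ɹ/ → /l/, /t/ → /ʔ/, giving /lʔpəlθb/.
The consonants /l/, /θ/, /b/ cannot be parsed into a legal (C)(C)V(C) syllable (at most one coda consonant is licensed; onsets may contain at most 2 consonants).
Each unlicensed consonant becomes the onset of a new syllable: /l/ → /la/, /θ/ → /θa/, /b/ → /ba/.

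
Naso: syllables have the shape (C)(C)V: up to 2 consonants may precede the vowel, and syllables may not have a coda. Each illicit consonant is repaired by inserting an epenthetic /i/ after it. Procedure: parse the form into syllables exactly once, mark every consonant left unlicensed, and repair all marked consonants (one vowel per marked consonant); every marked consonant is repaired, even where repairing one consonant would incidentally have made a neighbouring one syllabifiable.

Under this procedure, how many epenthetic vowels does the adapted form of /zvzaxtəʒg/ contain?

The unsyllabifiable consonants are /z/, /ʒ/, /g/; each receives one epenthetic vowel.

3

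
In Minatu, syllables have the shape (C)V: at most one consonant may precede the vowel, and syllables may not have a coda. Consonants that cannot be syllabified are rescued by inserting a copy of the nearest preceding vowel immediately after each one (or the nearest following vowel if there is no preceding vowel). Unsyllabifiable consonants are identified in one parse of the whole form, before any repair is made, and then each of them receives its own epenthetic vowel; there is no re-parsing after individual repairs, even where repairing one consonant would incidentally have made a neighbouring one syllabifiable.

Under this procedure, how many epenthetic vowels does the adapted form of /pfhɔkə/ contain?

The unsyllabifiable consonants are /p/, /f/; each receives one epenthetic vowel.

2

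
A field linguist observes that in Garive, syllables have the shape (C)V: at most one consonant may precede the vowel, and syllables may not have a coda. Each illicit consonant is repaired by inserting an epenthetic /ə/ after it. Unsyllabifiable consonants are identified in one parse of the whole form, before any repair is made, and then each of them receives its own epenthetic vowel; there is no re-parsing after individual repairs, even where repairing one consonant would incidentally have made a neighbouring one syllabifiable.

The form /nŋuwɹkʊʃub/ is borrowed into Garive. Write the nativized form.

Under (C)V, the unsyllabifiable consonants are /n/, /w/, /ɹ/, /b/ (no codas are permitted; onsets are limited to one consonant).
Each unlicensed consonant becomes the onset of a new syllable: /n/ → /nə/, /w/ → /wə/, /ɹ/ → /ɹə/, /b/ → /bə/.

nəŋuwəɹəkʊʃubə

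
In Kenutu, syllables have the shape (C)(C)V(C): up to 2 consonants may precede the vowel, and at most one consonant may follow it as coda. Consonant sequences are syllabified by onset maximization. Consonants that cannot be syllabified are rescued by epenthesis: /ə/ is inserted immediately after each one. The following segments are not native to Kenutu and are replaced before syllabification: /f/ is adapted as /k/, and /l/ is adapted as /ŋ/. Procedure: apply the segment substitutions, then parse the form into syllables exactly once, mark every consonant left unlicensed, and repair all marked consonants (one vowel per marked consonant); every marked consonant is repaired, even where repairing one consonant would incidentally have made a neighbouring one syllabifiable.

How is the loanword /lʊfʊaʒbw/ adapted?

ŋʊkʊaʒbəwə

Substitution: /l/ → /ŋ/, /f/ → /k/, giving /ŋʊkʊaʒbw/.
Under (C)(C)V(C), the unsyllabifiable consonants are /b/, /w/ (at most one coda consonant is licensed; onsets may contain at most 2 consonants).
Each unlicensed consonant becomes the onset of a new syllable: /b/ → /bə/, /w/ → /wə/.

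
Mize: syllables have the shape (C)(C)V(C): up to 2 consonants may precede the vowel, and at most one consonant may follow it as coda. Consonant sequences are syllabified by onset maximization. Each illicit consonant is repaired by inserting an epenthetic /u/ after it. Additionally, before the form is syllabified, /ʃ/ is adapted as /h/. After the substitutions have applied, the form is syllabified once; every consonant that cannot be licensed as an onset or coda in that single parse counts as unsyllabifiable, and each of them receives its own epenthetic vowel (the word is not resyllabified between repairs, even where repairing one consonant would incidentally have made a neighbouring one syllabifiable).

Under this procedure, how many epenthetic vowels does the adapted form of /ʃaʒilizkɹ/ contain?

2

After substitution the input is /haʒilizkɹ/.
The unsyllabifiable consonants are /k/, /ɹ/; each receives one epenthetic vowel.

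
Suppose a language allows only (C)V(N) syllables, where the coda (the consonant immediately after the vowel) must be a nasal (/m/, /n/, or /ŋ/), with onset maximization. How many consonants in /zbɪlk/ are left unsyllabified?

3

Syllabifying with onset maximization leaves /z/, /l/, /k/ stranded (only a nasal (/m/, /n/, or /ŋ/) is licensed in coda position; onsets are limited to one consonant).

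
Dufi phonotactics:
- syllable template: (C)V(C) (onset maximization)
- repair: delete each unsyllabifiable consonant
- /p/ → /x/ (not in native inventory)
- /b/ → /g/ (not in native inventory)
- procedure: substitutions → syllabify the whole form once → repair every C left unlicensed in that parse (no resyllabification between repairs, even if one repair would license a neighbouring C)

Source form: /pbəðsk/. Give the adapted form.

Substitution: /p/ → /x/, /b/ → /g/, giving /xgəðsk/.
Under (C)V(C), the unsyllabifiable consonants are /x/, /s/, /k/ (at most one coda consonant is licensed; onsets are limited to one consonant).
Each unlicensed consonant is deleted: /x/, /s/, /k/.

gəð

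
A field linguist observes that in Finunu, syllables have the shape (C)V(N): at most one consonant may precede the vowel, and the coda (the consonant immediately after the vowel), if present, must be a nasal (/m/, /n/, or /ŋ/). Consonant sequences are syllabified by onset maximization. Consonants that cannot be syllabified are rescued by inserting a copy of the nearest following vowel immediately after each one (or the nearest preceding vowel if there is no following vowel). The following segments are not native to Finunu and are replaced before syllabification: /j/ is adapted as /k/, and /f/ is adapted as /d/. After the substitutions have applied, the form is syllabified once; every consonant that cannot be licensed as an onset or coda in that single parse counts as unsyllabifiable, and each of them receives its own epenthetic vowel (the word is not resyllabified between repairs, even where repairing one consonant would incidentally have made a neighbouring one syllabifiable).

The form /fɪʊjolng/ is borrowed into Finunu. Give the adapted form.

Substitution: /f/ → /d/, /j/ → /k/, giving /dɪʊkolng/.
Syllabifying with onset maximization leaves /l/, /n/, /g/ stranded (only a nasal (/m/, /n/, or /ŋ/) is licensed in coda position; onsets are limited to one consonant).
Inserting the epenthetic vowel yields /l/ → /lo/, /n/ → /no/, /g/ → /go/.

dɪʊkolonogo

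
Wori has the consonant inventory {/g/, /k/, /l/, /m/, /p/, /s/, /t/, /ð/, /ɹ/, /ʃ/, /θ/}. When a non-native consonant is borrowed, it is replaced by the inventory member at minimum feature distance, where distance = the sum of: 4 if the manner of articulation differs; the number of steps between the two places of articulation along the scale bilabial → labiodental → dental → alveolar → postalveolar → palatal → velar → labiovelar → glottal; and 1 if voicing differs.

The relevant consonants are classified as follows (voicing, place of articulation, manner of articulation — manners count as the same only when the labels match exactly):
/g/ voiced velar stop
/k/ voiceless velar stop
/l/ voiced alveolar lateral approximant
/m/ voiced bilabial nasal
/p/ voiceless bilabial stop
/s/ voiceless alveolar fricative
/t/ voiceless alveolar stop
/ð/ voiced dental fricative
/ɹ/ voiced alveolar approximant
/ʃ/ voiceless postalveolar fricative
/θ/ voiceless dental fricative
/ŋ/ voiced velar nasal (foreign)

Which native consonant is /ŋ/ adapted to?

g

/g/ is closest: manner differs (nasal→stop, +4), place distance 0 (velar→velar), same voicing; total 4. Next closest is /k/ at distance 5.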